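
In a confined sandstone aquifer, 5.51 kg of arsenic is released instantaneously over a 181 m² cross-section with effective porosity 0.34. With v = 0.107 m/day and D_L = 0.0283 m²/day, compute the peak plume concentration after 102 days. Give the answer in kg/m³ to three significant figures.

0.0149 kg/m³

The peak of an instantaneous 1D plume sits at x = vt; there the Gaussian factor is 1 and C_max = M/(n_e·A·√(4πDt)), where n_e·A is the pore area the mass is dissolved in.
√(4πDt) = √(4π × 0.0283 × 102) = 6.023 m, so C_max = 5.51/(0.34 × 181 × 6.023) = 0.0149 kg/m³.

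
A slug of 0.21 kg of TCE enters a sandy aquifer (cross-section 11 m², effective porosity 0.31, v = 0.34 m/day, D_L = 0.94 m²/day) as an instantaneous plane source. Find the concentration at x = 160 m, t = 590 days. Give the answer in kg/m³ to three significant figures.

For an instantaneous plane source, C(x,t) = M/(n_e·A·√(4πDt)) · exp(−(x−vt)²/(4Dt)), with n_e·A the pore (flow) area.
Plume center vt = 0.34 × 590 = 200.6 m, so the well at 160 m is 40.6 m upgradient of the peak.
√(4πDt) = 83.48 m, giving peak height M/(n_e·A·√(4πDt)) = 0.21/(0.31 × 11 × 83.48) = 0.0007377 kg/m³.
(x−vt)²/(4Dt) = (-40.6)²/(4 × 0.94 × 590) = 0.7430; exp(−0.7430) = 0.4757.
C = 0.0007377 × 0.4757 = 0.000351 kg/m³.

0.000351 kg/m³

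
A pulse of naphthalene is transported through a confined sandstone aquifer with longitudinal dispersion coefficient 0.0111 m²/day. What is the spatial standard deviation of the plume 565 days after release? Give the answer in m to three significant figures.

3.54 m

Dispersive spreading gives a Gaussian with σ² = 2Dt; advection only shifts the center.
σ = √(2 × 0.0111 × 565) = 3.54 m.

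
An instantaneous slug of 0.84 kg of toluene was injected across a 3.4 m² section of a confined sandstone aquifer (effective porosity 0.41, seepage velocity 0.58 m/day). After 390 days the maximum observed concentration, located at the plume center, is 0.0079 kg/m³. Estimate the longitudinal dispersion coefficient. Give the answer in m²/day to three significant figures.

1.19 m²/day

At the plume center C_max = M/(n_e·A·√(4πDt)), so D = M²/(4πt·(n_e·A·C_max)²).
n_e·A·C_max = 0.41 × 3.4 × 0.0079 = 0.01101 kg/m.
D = 0.84²/(4π × 390 × 0.01101²) = 1.19 m²/day.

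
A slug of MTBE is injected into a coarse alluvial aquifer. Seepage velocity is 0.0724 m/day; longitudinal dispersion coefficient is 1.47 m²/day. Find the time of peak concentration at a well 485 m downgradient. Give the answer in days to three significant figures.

For the 1D instantaneous-source solution, setting ∂C/∂t = 0 at fixed x gives v²t² + 2Dt − x² = 0, so t = (√(D² + v²x²) − D)/v².
√(D² + v²x²) = √(1.47² + 0.0724² × 485²) = 35.14; v² = 0.00524176.
t = (35.14 − 1.47)/0.00524176 = 6420 days (vs. the pure-advection estimate x/v = 6700 d).

6420 days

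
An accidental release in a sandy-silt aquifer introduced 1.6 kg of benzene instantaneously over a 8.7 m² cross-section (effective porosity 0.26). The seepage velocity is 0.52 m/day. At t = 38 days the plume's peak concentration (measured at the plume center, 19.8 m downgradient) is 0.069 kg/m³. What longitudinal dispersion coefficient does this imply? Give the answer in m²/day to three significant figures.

At the plume center C_max = M/(n_e·A·√(4πDt)), so D = M²/(4πt·(n_e·A·C_max)²).
n_e·A·C_max = 0.26 × 8.7 × 0.069 = 0.1561 kg/m.
D = 1.6²/(4π × 38 × 0.1561²) = 0.220 m²/day.

0.220 m²/day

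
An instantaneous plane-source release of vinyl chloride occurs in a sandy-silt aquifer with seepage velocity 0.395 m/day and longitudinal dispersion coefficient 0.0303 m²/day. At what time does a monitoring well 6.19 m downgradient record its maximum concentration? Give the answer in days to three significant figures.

15.5 days

For the 1D instantaneous-source solution, setting ∂C/∂t = 0 at fixed x gives v²t² + 2Dt − x² = 0, so t = (√(D² + v²x²) − D)/v².
√(D² + v²x²) = √(0.0303² + 0.395² × 6.19²) = 2.445; v² = 0.156025.
t = (2.445 − 0.0303)/0.156025 = 15.5 days (vs. the pure-advection estimate x/v = 15.7 d).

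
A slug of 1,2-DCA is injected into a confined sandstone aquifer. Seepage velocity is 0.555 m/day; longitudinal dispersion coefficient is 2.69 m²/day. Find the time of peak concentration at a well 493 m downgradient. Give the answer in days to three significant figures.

880 days

For the 1D instantaneous-source solution, setting ∂C/∂t = 0 at fixed x gives v²t² + 2Dt − x² = 0, so t = (√(D² + v²x²) − D)/v².
√(D² + v²x²) = √(2.69² + 0.555² × 493²) = 273.6; v² = 0.308025.
t = (273.6 − 2.69)/0.308025 = 880 days (vs. the pure-advection estimate x/v = 888 d).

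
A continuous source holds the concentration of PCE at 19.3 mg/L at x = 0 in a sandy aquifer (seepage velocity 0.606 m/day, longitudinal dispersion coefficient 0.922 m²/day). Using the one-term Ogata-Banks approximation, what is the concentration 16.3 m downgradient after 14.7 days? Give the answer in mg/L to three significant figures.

1.50 mg/L

For a continuous step input, C/C₀ ≈ ½·erfc((x−vt)/(2√(Dt))).
vt = 0.606 × 14.7 = 8.9082 m and 2√(Dt) = 2√(0.922 × 14.7) = 7.363 m.
Argument (x−vt)/(2√(Dt)) = (16.3 − 8.9082)/7.363 = 1.004; ½·erfc(1.004) = 0.07782.
C = 19.3 × 0.07782 = 1.50 mg/L.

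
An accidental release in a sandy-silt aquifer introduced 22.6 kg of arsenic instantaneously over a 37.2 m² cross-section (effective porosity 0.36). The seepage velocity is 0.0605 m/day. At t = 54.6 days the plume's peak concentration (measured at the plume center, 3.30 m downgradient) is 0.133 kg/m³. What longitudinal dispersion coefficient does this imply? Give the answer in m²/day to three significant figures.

0.235 m²/day

At the plume center C_max = M/(n_e·A·√(4πDt)), so D = M²/(4πt·(n_e·A·C_max)²).
n_e·A·C_max = 0.36 × 37.2 × 0.133 = 1.781 kg/m.
D = 22.6²/(4π × 54.6 × 1.781²) = 0.235 m²/day.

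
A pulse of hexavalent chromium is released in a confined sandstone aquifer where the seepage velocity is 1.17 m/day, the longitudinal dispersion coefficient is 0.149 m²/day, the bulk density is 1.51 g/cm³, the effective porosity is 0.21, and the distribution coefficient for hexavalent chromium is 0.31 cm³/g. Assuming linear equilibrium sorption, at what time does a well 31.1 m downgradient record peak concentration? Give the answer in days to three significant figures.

Retardation factor R = 1 + ρ_b·K_d/n = 1 + 1.51 × 0.31/0.21 = 3.229.
Sorption retards both mechanisms: v_R = v/R = 0.3623 m/day, D_R = D/R = 0.04614 m²/day.
Peak time from v_R²t² + 2D_R t − x² = 0: t = (√(D_R² + v_R²x²) − D_R)/v_R².
√(D_R² + v_R²x²) = √(0.04614² + 0.3623² × 31.1²) = 11.27; v_R² = 0.1313.
t = (11.27 − 0.04614)/0.1313 = 85.5 days.

85.5 days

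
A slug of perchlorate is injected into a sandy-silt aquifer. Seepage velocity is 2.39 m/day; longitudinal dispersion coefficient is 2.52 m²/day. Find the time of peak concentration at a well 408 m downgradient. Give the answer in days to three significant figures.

170 days

For the 1D instantaneous-source solution, setting ∂C/∂t = 0 at fixed x gives v²t² + 2Dt − x² = 0, so t = (√(D² + v²x²) − D)/v².
√(D² + v²x²) = √(2.52² + 2.39² × 408²) = 975.1; v² = 5.7121.
t = (975.1 − 2.52)/5.7121 = 170 days (vs. the pure-advection estimate x/v = 171 d).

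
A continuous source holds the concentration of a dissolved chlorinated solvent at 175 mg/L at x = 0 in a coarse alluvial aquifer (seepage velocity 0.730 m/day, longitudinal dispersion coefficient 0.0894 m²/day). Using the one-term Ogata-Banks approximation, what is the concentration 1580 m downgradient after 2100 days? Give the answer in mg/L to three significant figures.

1.34 mg/L

For a continuous step input, C/C₀ ≈ ½·erfc((x−vt)/(2√(Dt))).
vt = 0.730 × 2100 = 1533 m and 2√(Dt) = 2√(0.0894 × 2100) = 27.40 m.
Argument (x−vt)/(2√(Dt)) = (1580 − 1533)/27.40 = 1.715; ½·erfc(1.715) = 0.007646.
C = 175 × 0.007646 = 1.34 mg/L.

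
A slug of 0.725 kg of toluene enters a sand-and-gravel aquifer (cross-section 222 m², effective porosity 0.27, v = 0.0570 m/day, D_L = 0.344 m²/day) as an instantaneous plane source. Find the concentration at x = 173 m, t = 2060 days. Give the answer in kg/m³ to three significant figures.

4.31e-05 kg/m³

For an instantaneous plane source, C(x,t) = M/(n_e·A·√(4πDt)) · exp(−(x−vt)²/(4Dt)), with n_e·A the pore (flow) area.
Plume center vt = 0.0570 × 2060 = 117.42 m, so the well at 173 m is 55.58 m downgradient of the peak.
√(4πDt) = 94.37 m, giving peak height M/(n_e·A·√(4πDt)) = 0.725/(0.27 × 222 × 94.37) = 0.0001282 kg/m³.
(x−vt)²/(4Dt) = (55.58)²/(4 × 0.344 × 2060) = 1.090; exp(−1.090) = 0.3362.
C = 0.0001282 × 0.3362 = 4.31e-05 kg/m³.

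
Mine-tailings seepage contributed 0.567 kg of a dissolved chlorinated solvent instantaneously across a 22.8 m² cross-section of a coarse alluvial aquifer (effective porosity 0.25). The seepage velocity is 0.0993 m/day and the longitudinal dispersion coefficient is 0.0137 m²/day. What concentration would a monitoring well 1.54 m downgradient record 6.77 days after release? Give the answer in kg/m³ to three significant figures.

0.0121 kg/m³

For an instantaneous plane source, C(x,t) = M/(n_e·A·√(4πDt)) · exp(−(x−vt)²/(4Dt)), with n_e·A the pore (flow) area.
Plume center vt = 0.0993 × 6.77 = 0.672261 m, so the well at 1.54 m is 0.867739 m downgradient of the peak.
√(4πDt) = 1.080 m, giving peak height M/(n_e·A·√(4πDt)) = 0.567/(0.25 × 22.8 × 1.080) = 0.09211 kg/m³.
(x−vt)²/(4Dt) = (0.867739)²/(4 × 0.0137 × 6.77) = 2.030; exp(−2.030) = 0.1313.
C = 0.09211 × 0.1313 = 0.0121 kg/m³.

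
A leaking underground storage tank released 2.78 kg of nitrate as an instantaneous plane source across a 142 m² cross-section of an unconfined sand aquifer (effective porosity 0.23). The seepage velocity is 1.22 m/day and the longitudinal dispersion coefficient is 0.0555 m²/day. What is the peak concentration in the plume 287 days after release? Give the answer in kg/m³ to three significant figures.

0.00602 kg/m³

The peak of an instantaneous 1D plume sits at x = vt; there the Gaussian factor is 1 and C_max = M/(n_e·A·√(4πDt)), where n_e·A is the pore area the mass is dissolved in.
√(4πDt) = √(4π × 0.0555 × 287) = 14.15 m, so C_max = 2.78/(0.23 × 142 × 14.15) = 0.00602 kg/m³.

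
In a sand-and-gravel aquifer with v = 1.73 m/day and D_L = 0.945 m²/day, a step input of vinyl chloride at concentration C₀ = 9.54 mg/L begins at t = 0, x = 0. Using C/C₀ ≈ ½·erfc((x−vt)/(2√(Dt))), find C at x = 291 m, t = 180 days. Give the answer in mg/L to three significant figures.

For a continuous step input, C/C₀ ≈ ½·erfc((x−vt)/(2√(Dt))).
vt = 1.73 × 180 = 311.4 m and 2√(Dt) = 2√(0.945 × 180) = 26.08 m.
Argument (x−vt)/(2√(Dt)) = (291 − 311.4)/26.08 = -0.7822; ½·erfc(-0.7822) = 0.8657.
C = 9.54 × 0.8657 = 8.26 mg/L.

8.26 mg/L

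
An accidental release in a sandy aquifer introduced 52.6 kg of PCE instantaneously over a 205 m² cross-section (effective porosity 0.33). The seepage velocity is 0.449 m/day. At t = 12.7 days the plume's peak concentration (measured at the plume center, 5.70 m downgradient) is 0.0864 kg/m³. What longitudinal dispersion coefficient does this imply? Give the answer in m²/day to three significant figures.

At the plume center C_max = M/(n_e·A·√(4πDt)), so D = M²/(4πt·(n_e·A·C_max)²).
n_e·A·C_max = 0.33 × 205 × 0.0864 = 5.845 kg/m.
D = 52.6²/(4π × 12.7 × 5.845²) = 0.507 m²/day.

0.507 m²/day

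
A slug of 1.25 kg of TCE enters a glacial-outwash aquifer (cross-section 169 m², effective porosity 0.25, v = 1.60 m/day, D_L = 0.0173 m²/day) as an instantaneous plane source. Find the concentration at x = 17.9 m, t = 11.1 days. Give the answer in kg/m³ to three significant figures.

0.0186 kg/m³

For an instantaneous plane source, C(x,t) = M/(n_e·A·√(4πDt)) · exp(−(x−vt)²/(4Dt)), with n_e·A the pore (flow) area.
Plume center vt = 1.60 × 11.1 = 17.76 m, so the well at 17.9 m is 0.14 m downgradient of the peak.
√(4πDt) = 1.553 m, giving peak height M/(n_e·A·√(4πDt)) = 1.25/(0.25 × 169 × 1.553) = 0.01905 kg/m³.
(x−vt)²/(4Dt) = (0.14)²/(4 × 0.0173 × 11.1) = 0.02552; exp(−0.02552) = 0.9748.
C = 0.01905 × 0.9748 = 0.0186 kg/m³.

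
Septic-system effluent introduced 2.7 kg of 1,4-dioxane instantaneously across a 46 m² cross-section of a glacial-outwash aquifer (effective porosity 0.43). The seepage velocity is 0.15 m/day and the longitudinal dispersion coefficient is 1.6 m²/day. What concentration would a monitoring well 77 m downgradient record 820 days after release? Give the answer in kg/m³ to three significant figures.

For an instantaneous plane source, C(x,t) = M/(n_e·A·√(4πDt)) · exp(−(x−vt)²/(4Dt)), with n_e·A the pore (flow) area.
Plume center vt = 0.15 × 820 = 123 m, so the well at 77 m is 46 m upgradient of the peak.
√(4πDt) = 128.4 m, giving peak height M/(n_e·A·√(4πDt)) = 2.7/(0.43 × 46 × 128.4) = 0.001063 kg/m³.
(x−vt)²/(4Dt) = (-46)²/(4 × 1.6 × 820) = 0.4032; exp(−0.4032) = 0.6682.
C = 0.001063 × 0.6682 = 0.000710 kg/m³.

0.000710 kg/m³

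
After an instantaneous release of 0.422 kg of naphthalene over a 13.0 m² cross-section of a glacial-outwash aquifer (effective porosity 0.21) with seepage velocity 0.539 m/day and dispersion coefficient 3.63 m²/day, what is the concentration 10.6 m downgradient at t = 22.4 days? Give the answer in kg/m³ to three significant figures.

For an instantaneous plane source, C(x,t) = M/(n_e·A·√(4πDt)) · exp(−(x−vt)²/(4Dt)), with n_e·A the pore (flow) area.
Plume center vt = 0.539 × 22.4 = 12.0736 m, so the well at 10.6 m is 1.4736 m upgradient of the peak.
√(4πDt) = 31.97 m, giving peak height M/(n_e·A·√(4πDt)) = 0.422/(0.21 × 13.0 × 31.97) = 0.004835 kg/m³.
(x−vt)²/(4Dt) = (-1.4736)²/(4 × 3.63 × 22.4) = 0.006676; exp(−0.006676) = 0.9933.
C = 0.004835 × 0.9933 = 0.00480 kg/m³.

0.00480 kg/m³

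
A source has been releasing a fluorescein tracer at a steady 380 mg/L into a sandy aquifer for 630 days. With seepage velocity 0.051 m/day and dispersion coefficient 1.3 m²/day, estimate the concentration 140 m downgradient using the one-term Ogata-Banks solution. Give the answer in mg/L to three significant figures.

1.46 mg/L

For a continuous step input, C/C₀ ≈ ½·erfc((x−vt)/(2√(Dt))).
vt = 0.051 × 630 = 32.13 m and 2√(Dt) = 2√(1.3 × 630) = 57.24 m.
Argument (x−vt)/(2√(Dt)) = (140 − 32.13)/57.24 = 1.885; ½·erfc(1.885) = 0.003840.
C = 380 × 0.003840 = 1.46 mg/L.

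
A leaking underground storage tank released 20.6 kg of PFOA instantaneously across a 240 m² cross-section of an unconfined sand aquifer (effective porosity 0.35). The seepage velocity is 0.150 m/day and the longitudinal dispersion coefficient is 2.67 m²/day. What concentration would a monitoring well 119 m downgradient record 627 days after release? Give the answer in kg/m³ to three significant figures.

0.00154 kg/m³

For an instantaneous plane source, C(x,t) = M/(n_e·A·√(4πDt)) · exp(−(x−vt)²/(4Dt)), with n_e·A the pore (flow) area.
Plume center vt = 0.150 × 627 = 94.05 m, so the well at 119 m is 24.95 m downgradient of the peak.
√(4πDt) = 145.0 m, giving peak height M/(n_e·A·√(4πDt)) = 20.6/(0.35 × 240 × 145.0) = 0.001691 kg/m³.
(x−vt)²/(4Dt) = (24.95)²/(4 × 2.67 × 627) = 0.09296; exp(−0.09296) = 0.9112.
C = 0.001691 × 0.9112 = 0.00154 kg/m³.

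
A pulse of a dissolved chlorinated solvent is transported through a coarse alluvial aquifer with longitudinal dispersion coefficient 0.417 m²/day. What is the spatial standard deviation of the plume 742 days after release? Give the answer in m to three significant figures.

24.9 m

Dispersive spreading gives a Gaussian with σ² = 2Dt; advection only shifts the center.
σ = √(2 × 0.417 × 742) = 24.9 m.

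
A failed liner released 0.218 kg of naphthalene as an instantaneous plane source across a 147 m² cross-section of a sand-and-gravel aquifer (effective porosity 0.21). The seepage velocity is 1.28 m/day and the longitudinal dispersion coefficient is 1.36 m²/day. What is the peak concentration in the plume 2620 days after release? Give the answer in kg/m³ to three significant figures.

3.34e-05 kg/m³

The peak of an instantaneous 1D plume sits at x = vt; there the Gaussian factor is 1 and C_max = M/(n_e·A·√(4πDt)), where n_e·A is the pore area the mass is dissolved in.
√(4πDt) = √(4π × 1.36 × 2620) = 211.6 m, so C_max = 0.218/(0.21 × 147 × 211.6) = 3.34e-05 kg/m³.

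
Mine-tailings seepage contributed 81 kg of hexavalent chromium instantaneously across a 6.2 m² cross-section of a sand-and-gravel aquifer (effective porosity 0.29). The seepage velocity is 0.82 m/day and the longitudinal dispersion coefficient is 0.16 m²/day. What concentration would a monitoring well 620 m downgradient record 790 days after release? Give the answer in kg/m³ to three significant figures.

For an instantaneous plane source, C(x,t) = M/(n_e·A·√(4πDt)) · exp(−(x−vt)²/(4Dt)), with n_e·A the pore (flow) area.
Plume center vt = 0.82 × 790 = 647.8 m, so the well at 620 m is 27.8 m upgradient of the peak.
√(4πDt) = 39.85 m, giving peak height M/(n_e·A·√(4πDt)) = 81/(0.29 × 6.2 × 39.85) = 1.130 kg/m³.
(x−vt)²/(4Dt) = (-27.8)²/(4 × 0.16 × 790) = 1.529; exp(−1.529) = 0.2168.
C = 1.130 × 0.2168 = 0.245 kg/m³.

0.245 kg/m³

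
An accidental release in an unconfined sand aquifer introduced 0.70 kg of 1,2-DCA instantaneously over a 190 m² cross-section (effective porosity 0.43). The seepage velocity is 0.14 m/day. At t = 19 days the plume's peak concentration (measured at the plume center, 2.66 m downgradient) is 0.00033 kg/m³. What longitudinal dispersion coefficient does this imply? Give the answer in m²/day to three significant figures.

2.82 m²/day

At the plume center C_max = M/(n_e·A·√(4πDt)), so D = M²/(4πt·(n_e·A·C_max)²).
n_e·A·C_max = 0.43 × 190 × 0.00033 = 0.02696 kg/m.
D = 0.70²/(4π × 19 × 0.02696²) = 2.82 m²/day.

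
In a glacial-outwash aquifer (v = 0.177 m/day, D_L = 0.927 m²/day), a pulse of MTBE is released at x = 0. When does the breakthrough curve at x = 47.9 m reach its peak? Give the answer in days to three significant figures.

243 days

For the 1D instantaneous-source solution, setting ∂C/∂t = 0 at fixed x gives v²t² + 2Dt − x² = 0, so t = (√(D² + v²x²) − D)/v².
√(D² + v²x²) = √(0.927² + 0.177² × 47.9²) = 8.529; v² = 0.031329.
t = (8.529 − 0.927)/0.031329 = 243 days (vs. the pure-advection estimate x/v = 271 d).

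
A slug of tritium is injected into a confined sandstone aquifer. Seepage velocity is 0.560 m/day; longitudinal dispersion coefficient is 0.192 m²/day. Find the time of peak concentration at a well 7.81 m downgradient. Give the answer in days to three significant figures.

13.3 days

For the 1D instantaneous-source solution, setting ∂C/∂t = 0 at fixed x gives v²t² + 2Dt − x² = 0, so t = (√(D² + v²x²) − D)/v².
√(D² + v²x²) = √(0.192² + 0.560² × 7.81²) = 4.378; v² = 0.3136.
t = (4.378 − 0.192)/0.3136 = 13.3 days (vs. the pure-advection estimate x/v = 13.9 d).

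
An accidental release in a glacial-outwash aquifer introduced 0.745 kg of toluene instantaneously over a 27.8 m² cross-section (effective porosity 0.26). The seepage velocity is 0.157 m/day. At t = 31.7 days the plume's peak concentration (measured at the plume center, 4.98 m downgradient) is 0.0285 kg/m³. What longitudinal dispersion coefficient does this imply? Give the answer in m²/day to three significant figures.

At the plume center C_max = M/(n_e·A·√(4πDt)), so D = M²/(4πt·(n_e·A·C_max)²).
n_e·A·C_max = 0.26 × 27.8 × 0.0285 = 0.2060 kg/m.
D = 0.745²/(4π × 31.7 × 0.2060²) = 0.0328 m²/day.

0.0328 m²/day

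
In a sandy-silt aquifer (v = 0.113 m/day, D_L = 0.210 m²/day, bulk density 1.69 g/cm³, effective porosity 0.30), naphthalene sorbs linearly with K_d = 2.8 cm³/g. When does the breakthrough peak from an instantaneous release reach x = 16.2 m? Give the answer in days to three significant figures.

Retardation factor R = 1 + ρ_b·K_d/n = 1 + 1.69 × 2.8/0.30 = 16.77.
Sorption retards both mechanisms: v_R = v/R = 0.006738 m/day, D_R = D/R = 0.01252 m²/day.
Peak time from v_R²t² + 2D_R t − x² = 0: t = (√(D_R² + v_R²x²) − D_R)/v_R².
√(D_R² + v_R²x²) = √(0.01252² + 0.006738² × 16.2²) = 0.1099; v_R² = 4.540e-05.
t = (0.1099 − 0.01252)/4.540e-05 = 2140 days.

2140 days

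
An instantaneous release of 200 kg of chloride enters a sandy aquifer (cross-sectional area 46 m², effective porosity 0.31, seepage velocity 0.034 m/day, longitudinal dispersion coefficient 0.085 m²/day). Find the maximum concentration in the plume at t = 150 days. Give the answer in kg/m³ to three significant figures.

1.11 kg/m³

The peak of an instantaneous 1D plume sits at x = vt; there the Gaussian factor is 1 and C_max = M/(n_e·A·√(4πDt)), where n_e·A is the pore area the mass is dissolved in.
√(4πDt) = √(4π × 0.085 × 150) = 12.66 m, so C_max = 200/(0.31 × 46 × 12.66) = 1.11 kg/m³.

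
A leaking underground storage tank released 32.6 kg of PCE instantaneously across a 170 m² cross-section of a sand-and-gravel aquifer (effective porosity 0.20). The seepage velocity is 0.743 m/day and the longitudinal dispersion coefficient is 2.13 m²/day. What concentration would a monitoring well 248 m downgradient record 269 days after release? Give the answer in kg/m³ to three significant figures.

For an instantaneous plane source, C(x,t) = M/(n_e·A·√(4πDt)) · exp(−(x−vt)²/(4Dt)), with n_e·A the pore (flow) area.
Plume center vt = 0.743 × 269 = 199.867 m, so the well at 248 m is 48.133 m downgradient of the peak.
√(4πDt) = 84.85 m, giving peak height M/(n_e·A·√(4πDt)) = 32.6/(0.20 × 170 × 84.85) = 0.01130 kg/m³.
(x−vt)²/(4Dt) = (48.133)²/(4 × 2.13 × 269) = 1.011; exp(−1.011) = 0.3639.
C = 0.01130 × 0.3639 = 0.00411 kg/m³.

0.00411 kg/m³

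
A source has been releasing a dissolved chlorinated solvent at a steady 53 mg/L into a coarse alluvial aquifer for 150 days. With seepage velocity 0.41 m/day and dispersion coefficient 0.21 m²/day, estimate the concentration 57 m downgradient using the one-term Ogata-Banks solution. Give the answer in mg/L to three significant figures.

37.9 mg/L

For a continuous step input, C/C₀ ≈ ½·erfc((x−vt)/(2√(Dt))).
vt = 0.41 × 150 = 61.5 m and 2√(Dt) = 2√(0.21 × 150) = 11.22 m.
Argument (x−vt)/(2√(Dt)) = (57 − 61.5)/11.22 = -0.4011; ½·erfc(-0.4011) = 0.7147.
C = 53 × 0.7147 = 37.9 mg/L.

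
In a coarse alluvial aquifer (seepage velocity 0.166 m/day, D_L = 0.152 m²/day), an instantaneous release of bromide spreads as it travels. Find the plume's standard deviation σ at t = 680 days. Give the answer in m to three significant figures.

Dispersive spreading gives a Gaussian with σ² = 2Dt; advection only shifts the center.
σ = √(2 × 0.152 × 680) = 14.4 m.

14.4 m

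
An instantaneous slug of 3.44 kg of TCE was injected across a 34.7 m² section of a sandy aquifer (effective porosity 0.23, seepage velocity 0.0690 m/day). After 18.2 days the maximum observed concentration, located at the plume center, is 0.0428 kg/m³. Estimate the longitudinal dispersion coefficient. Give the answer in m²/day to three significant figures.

At the plume center C_max = M/(n_e·A·√(4πDt)), so D = M²/(4πt·(n_e·A·C_max)²).
n_e·A·C_max = 0.23 × 34.7 × 0.0428 = 0.3416 kg/m.
D = 3.44²/(4π × 18.2 × 0.3416²) = 0.443 m²/day.

0.443 m²/day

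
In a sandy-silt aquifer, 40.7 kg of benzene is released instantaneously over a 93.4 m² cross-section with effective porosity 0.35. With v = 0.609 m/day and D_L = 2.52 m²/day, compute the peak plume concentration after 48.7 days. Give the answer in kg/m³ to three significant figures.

The peak of an instantaneous 1D plume sits at x = vt; there the Gaussian factor is 1 and C_max = M/(n_e·A·√(4πDt)), where n_e·A is the pore area the mass is dissolved in.
√(4πDt) = √(4π × 2.52 × 48.7) = 39.27 m, so C_max = 40.7/(0.35 × 93.4 × 39.27) = 0.0317 kg/m³.

0.0317 kg/m³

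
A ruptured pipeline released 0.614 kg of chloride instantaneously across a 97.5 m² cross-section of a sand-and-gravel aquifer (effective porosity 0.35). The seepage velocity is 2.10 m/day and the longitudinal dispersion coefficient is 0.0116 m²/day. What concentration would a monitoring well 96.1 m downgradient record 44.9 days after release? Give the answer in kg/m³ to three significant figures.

For an instantaneous plane source, C(x,t) = M/(n_e·A·√(4πDt)) · exp(−(x−vt)²/(4Dt)), with n_e·A the pore (flow) area.
Plume center vt = 2.10 × 44.9 = 94.29 m, so the well at 96.1 m is 1.81 m downgradient of the peak.
√(4πDt) = 2.558 m, giving peak height M/(n_e·A·√(4πDt)) = 0.614/(0.35 × 97.5 × 2.558) = 0.007034 kg/m³.
(x−vt)²/(4Dt) = (1.81)²/(4 × 0.0116 × 44.9) = 1.573; exp(−1.573) = 0.2074.
C = 0.007034 × 0.2074 = 0.00146 kg/m³.

0.00146 kg/m³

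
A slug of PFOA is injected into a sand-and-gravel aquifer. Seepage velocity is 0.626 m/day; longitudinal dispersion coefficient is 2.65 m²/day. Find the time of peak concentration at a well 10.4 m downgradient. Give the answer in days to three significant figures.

11.2 days

For the 1D instantaneous-source solution, setting ∂C/∂t = 0 at fixed x gives v²t² + 2Dt − x² = 0, so t = (√(D² + v²x²) − D)/v².
√(D² + v²x²) = √(2.65² + 0.626² × 10.4²) = 7.029; v² = 0.391876.
t = (7.029 − 2.65)/0.391876 = 11.2 days (vs. the pure-advection estimate x/v = 16.6 d).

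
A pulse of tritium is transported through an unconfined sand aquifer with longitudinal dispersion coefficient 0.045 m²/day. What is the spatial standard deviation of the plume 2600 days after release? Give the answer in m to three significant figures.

15.3 m

Dispersive spreading gives a Gaussian with σ² = 2Dt; advection only shifts the center.
σ = √(2 × 0.045 × 2600) = 15.3 m.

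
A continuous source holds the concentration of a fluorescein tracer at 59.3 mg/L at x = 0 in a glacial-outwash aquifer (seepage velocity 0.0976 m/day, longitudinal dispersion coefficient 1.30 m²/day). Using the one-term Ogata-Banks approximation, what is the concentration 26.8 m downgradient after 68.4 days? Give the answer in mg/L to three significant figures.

3.89 mg/L

For a continuous step input, C/C₀ ≈ ½·erfc((x−vt)/(2√(Dt))).
vt = 0.0976 × 68.4 = 6.67584 m and 2√(Dt) = 2√(1.30 × 68.4) = 18.86 m.
Argument (x−vt)/(2√(Dt)) = (26.8 − 6.67584)/18.86 = 1.067; ½·erfc(1.067) = 0.06565.
C = 59.3 × 0.06565 = 3.89 mg/L.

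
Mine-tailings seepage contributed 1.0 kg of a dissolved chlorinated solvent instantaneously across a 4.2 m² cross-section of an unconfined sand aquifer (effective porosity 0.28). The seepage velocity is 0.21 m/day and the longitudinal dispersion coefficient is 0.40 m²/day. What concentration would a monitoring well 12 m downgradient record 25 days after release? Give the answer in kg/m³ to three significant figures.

0.0243 kg/m³

For an instantaneous plane source, C(x,t) = M/(n_e·A·√(4πDt)) · exp(−(x−vt)²/(4Dt)), with n_e·A the pore (flow) area.
Plume center vt = 0.21 × 25 = 5.25 m, so the well at 12 m is 6.75 m downgradient of the peak.
√(4πDt) = 11.21 m, giving peak height M/(n_e·A·√(4πDt)) = 1.0/(0.28 × 4.2 × 11.21) = 0.07586 kg/m³.
(x−vt)²/(4Dt) = (6.75)²/(4 × 0.40 × 25) = 1.139; exp(−1.139) = 0.3201.
C = 0.07586 × 0.3201 = 0.0243 kg/m³.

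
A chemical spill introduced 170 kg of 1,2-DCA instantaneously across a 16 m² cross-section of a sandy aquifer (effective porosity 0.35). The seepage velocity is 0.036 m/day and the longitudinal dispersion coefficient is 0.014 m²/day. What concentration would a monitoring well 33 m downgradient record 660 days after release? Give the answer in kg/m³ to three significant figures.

0.280 kg/m³

For an instantaneous plane source, C(x,t) = M/(n_e·A·√(4πDt)) · exp(−(x−vt)²/(4Dt)), with n_e·A the pore (flow) area.
Plume center vt = 0.036 × 660 = 23.76 m, so the well at 33 m is 9.24 m downgradient of the peak.
√(4πDt) = 10.78 m, giving peak height M/(n_e·A·√(4πDt)) = 170/(0.35 × 16 × 10.78) = 2.816 kg/m³.
(x−vt)²/(4Dt) = (9.24)²/(4 × 0.014 × 660) = 2.310; exp(−2.310) = 0.09926.
C = 2.816 × 0.09926 = 0.280 kg/m³.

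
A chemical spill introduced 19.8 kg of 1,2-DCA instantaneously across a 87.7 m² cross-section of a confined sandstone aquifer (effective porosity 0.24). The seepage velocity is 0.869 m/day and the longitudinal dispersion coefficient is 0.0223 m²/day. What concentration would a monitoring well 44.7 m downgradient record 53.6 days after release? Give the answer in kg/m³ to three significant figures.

For an instantaneous plane source, C(x,t) = M/(n_e·A·√(4πDt)) · exp(−(x−vt)²/(4Dt)), with n_e·A the pore (flow) area.
Plume center vt = 0.869 × 53.6 = 46.5784 m, so the well at 44.7 m is 1.8784 m upgradient of the peak.
√(4πDt) = 3.876 m, giving peak height M/(n_e·A·√(4πDt)) = 19.8/(0.24 × 87.7 × 3.876) = 0.2427 kg/m³.
(x−vt)²/(4Dt) = (-1.8784)²/(4 × 0.0223 × 53.6) = 0.7380; exp(−0.7380) = 0.4781.
C = 0.2427 × 0.4781 = 0.116 kg/m³.

0.116 kg/m³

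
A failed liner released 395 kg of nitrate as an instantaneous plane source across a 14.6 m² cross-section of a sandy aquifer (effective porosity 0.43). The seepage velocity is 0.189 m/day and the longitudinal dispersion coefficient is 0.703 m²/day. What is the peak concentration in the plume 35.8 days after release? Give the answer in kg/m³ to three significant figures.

3.54 kg/m³

The peak of an instantaneous 1D plume sits at x = vt; there the Gaussian factor is 1 and C_max = M/(n_e·A·√(4πDt)), where n_e·A is the pore area the mass is dissolved in.
√(4πDt) = √(4π × 0.703 × 35.8) = 17.78 m, so C_max = 395/(0.43 × 14.6 × 17.78) = 3.54 kg/m³.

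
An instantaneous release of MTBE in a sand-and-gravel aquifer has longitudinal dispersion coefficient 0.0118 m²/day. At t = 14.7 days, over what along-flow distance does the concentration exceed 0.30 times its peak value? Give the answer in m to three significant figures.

The plume is Gaussian with σ = √(2Dt) = √(2 × 0.0118 × 14.7) = 0.5890 m.
C/C_peak = exp(−Δx²/(2σ²)) = 0.30 ⇒ Δx = σ·√(−2 ln 0.30) = 0.5890 × 1.552 = 0.9141 m.
Width = 2Δx = 1.83 m.

1.83 m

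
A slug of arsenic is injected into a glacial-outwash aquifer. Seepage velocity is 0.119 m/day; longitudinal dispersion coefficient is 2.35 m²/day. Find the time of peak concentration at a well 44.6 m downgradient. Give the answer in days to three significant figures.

For the 1D instantaneous-source solution, setting ∂C/∂t = 0 at fixed x gives v²t² + 2Dt − x² = 0, so t = (√(D² + v²x²) − D)/v².
√(D² + v²x²) = √(2.35² + 0.119² × 44.6²) = 5.804; v² = 0.014161.
t = (5.804 − 2.35)/0.014161 = 244 days (vs. the pure-advection estimate x/v = 375 d).

244 days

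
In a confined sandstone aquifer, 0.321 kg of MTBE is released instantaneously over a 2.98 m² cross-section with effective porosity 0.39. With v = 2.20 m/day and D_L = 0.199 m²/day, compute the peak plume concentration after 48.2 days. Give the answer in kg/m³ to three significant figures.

0.0252 kg/m³

The peak of an instantaneous 1D plume sits at x = vt; there the Gaussian factor is 1 and C_max = M/(n_e·A·√(4πDt)), where n_e·A is the pore area the mass is dissolved in.
√(4πDt) = √(4π × 0.199 × 48.2) = 10.98 m, so C_max = 0.321/(0.39 × 2.98 × 10.98) = 0.0252 kg/m³.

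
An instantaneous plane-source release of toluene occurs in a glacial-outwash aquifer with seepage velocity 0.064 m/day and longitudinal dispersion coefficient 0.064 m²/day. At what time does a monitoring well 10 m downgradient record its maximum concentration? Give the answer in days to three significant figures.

141 days

For the 1D instantaneous-source solution, setting ∂C/∂t = 0 at fixed x gives v²t² + 2Dt − x² = 0, so t = (√(D² + v²x²) − D)/v².
√(D² + v²x²) = √(0.064² + 0.064² × 10²) = 0.6432; v² = 0.004096.
t = (0.6432 − 0.064)/0.004096 = 141 days (vs. the pure-advection estimate x/v = 156 d).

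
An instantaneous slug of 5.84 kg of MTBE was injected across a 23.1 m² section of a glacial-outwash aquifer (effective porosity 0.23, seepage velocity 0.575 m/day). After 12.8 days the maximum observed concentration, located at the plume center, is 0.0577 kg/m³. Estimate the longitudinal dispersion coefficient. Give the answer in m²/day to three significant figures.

2.26 m²/day

At the plume center C_max = M/(n_e·A·√(4πDt)), so D = M²/(4πt·(n_e·A·C_max)²).
n_e·A·C_max = 0.23 × 23.1 × 0.0577 = 0.3066 kg/m.
D = 5.84²/(4π × 12.8 × 0.3066²) = 2.26 m²/day.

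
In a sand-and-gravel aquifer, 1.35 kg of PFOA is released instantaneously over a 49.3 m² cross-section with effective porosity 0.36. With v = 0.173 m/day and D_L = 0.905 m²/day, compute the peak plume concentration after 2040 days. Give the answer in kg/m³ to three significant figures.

0.000499 kg/m³

The peak of an instantaneous 1D plume sits at x = vt; there the Gaussian factor is 1 and C_max = M/(n_e·A·√(4πDt)), where n_e·A is the pore area the mass is dissolved in.
√(4πDt) = √(4π × 0.905 × 2040) = 152.3 m, so C_max = 1.35/(0.36 × 49.3 × 152.3) = 0.000499 kg/m³.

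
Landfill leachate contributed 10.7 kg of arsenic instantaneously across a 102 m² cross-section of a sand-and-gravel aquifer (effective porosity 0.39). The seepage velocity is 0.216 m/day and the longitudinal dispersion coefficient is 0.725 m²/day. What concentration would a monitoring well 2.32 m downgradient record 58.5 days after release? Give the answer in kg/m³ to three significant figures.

For an instantaneous plane source, C(x,t) = M/(n_e·A·√(4πDt)) · exp(−(x−vt)²/(4Dt)), with n_e·A the pore (flow) area.
Plume center vt = 0.216 × 58.5 = 12.636 m, so the well at 2.32 m is 10.316 m upgradient of the peak.
√(4πDt) = 23.09 m, giving peak height M/(n_e·A·√(4πDt)) = 10.7/(0.39 × 102 × 23.09) = 0.01165 kg/m³.
(x−vt)²/(4Dt) = (-10.316)²/(4 × 0.725 × 58.5) = 0.6273; exp(−0.6273) = 0.5340.
C = 0.01165 × 0.5340 = 0.00622 kg/m³.

0.00622 kg/m³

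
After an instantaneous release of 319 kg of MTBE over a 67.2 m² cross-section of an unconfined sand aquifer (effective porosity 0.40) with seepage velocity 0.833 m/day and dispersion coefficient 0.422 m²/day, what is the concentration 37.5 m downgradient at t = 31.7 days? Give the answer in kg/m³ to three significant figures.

0.0918 kg/m³

For an instantaneous plane source, C(x,t) = M/(n_e·A·√(4πDt)) · exp(−(x−vt)²/(4Dt)), with n_e·A the pore (flow) area.
Plume center vt = 0.833 × 31.7 = 26.4061 m, so the well at 37.5 m is 11.0939 m downgradient of the peak.
√(4πDt) = 12.97 m, giving peak height M/(n_e·A·√(4πDt)) = 319/(0.40 × 67.2 × 12.97) = 0.9150 kg/m³.
(x−vt)²/(4Dt) = (11.0939)²/(4 × 0.422 × 31.7) = 2.300; exp(−2.300) = 0.1003.
C = 0.9150 × 0.1003 = 0.0918 kg/m³.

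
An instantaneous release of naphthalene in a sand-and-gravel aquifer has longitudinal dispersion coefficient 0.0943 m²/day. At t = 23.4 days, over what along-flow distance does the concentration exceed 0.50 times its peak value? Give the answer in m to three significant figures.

4.95 m

The plume is Gaussian with σ = √(2Dt) = √(2 × 0.0943 × 23.4) = 2.101 m.
C/C_peak = exp(−Δx²/(2σ²)) = 0.50 ⇒ Δx = σ·√(−2 ln 0.50) = 2.101 × 1.177 = 2.473 m.
Width = 2Δx = 4.95 m.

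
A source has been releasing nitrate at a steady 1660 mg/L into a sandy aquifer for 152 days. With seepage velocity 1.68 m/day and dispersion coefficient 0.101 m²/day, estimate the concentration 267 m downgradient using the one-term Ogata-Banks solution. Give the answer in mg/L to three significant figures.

For a continuous step input, C/C₀ ≈ ½·erfc((x−vt)/(2√(Dt))).
vt = 1.68 × 152 = 255.36 m and 2√(Dt) = 2√(0.101 × 152) = 7.836 m.
Argument (x−vt)/(2√(Dt)) = (267 − 255.36)/7.836 = 1.485; ½·erfc(1.485) = 0.01786.
C = 1660 × 0.01786 = 29.6 mg/L.

29.6 mg/L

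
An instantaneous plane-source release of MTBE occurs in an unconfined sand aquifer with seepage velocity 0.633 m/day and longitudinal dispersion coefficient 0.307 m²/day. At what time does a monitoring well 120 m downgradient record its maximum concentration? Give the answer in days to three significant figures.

189 days

For the 1D instantaneous-source solution, setting ∂C/∂t = 0 at fixed x gives v²t² + 2Dt − x² = 0, so t = (√(D² + v²x²) − D)/v².
√(D² + v²x²) = √(0.307² + 0.633² × 120²) = 75.96; v² = 0.400689.
t = (75.96 − 0.307)/0.400689 = 189 days (vs. the pure-advection estimate x/v = 190 d).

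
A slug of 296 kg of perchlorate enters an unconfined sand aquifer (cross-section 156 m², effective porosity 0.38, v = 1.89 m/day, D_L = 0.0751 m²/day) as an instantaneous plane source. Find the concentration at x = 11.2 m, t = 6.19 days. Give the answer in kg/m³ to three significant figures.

1.81 kg/m³

For an instantaneous plane source, C(x,t) = M/(n_e·A·√(4πDt)) · exp(−(x−vt)²/(4Dt)), with n_e·A the pore (flow) area.
Plume center vt = 1.89 × 6.19 = 11.6991 m, so the well at 11.2 m is 0.4991 m upgradient of the peak.
√(4πDt) = 2.417 m, giving peak height M/(n_e·A·√(4πDt)) = 296/(0.38 × 156 × 2.417) = 2.066 kg/m³.
(x−vt)²/(4Dt) = (-0.4991)²/(4 × 0.0751 × 6.19) = 0.1340; exp(−0.1340) = 0.8746.
C = 2.066 × 0.8746 = 1.81 kg/m³.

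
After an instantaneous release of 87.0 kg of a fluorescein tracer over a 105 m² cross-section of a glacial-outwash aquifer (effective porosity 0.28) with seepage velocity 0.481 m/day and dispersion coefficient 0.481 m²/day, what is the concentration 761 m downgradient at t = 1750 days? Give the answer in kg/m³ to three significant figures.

0.00415 kg/m³

For an instantaneous plane source, C(x,t) = M/(n_e·A·√(4πDt)) · exp(−(x−vt)²/(4Dt)), with n_e·A the pore (flow) area.
Plume center vt = 0.481 × 1750 = 841.75 m, so the well at 761 m is 80.75 m upgradient of the peak.
√(4πDt) = 102.8 m, giving peak height M/(n_e·A·√(4πDt)) = 87.0/(0.28 × 105 × 102.8) = 0.02879 kg/m³.
(x−vt)²/(4Dt) = (-80.75)²/(4 × 0.481 × 1750) = 1.937; exp(−1.937) = 0.1441.
C = 0.02879 × 0.1441 = 0.00415 kg/m³.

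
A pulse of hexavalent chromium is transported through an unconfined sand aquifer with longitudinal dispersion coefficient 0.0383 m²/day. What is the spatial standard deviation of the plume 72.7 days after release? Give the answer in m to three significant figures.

2.36 m

Dispersive spreading gives a Gaussian with σ² = 2Dt; advection only shifts the center.
σ = √(2 × 0.0383 × 72.7) = 2.36 m.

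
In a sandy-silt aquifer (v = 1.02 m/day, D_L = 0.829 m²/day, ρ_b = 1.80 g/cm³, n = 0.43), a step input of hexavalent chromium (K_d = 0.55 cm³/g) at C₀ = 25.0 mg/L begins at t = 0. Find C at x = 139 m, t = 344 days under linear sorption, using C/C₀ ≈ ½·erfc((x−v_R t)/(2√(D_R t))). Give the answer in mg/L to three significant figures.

Retardation factor R = 1 + ρ_b·K_d/n = 1 + 1.80 × 0.55/0.43 = 3.302.
Sorption retards both mechanisms: v_R = v/R = 0.3089 m/day, D_R = D/R = 0.2511 m²/day.
v_R·t = 0.3089 × 344 = 106.2616 m; 2√(D_R t) = 18.59 m; argument = (139 − 106.2616)/18.59 = 1.761.
C = C₀ × ½·erfc(1.761) = 25.0 × 0.006379 = 0.159 mg/L.

0.159 mg/L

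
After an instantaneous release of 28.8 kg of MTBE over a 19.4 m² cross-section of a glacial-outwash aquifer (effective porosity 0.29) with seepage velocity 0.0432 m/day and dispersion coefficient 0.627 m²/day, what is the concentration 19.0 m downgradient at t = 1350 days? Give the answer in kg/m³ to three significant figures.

0.0314 kg/m³

For an instantaneous plane source, C(x,t) = M/(n_e·A·√(4πDt)) · exp(−(x−vt)²/(4Dt)), with n_e·A the pore (flow) area.
Plume center vt = 0.0432 × 1350 = 58.32 m, so the well at 19.0 m is 39.32 m upgradient of the peak.
√(4πDt) = 103.1 m, giving peak height M/(n_e·A·√(4πDt)) = 28.8/(0.29 × 19.4 × 103.1) = 0.04965 kg/m³.
(x−vt)²/(4Dt) = (-39.32)²/(4 × 0.627 × 1350) = 0.4566; exp(−0.4566) = 0.6334.
C = 0.04965 × 0.6334 = 0.0314 kg/m³.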